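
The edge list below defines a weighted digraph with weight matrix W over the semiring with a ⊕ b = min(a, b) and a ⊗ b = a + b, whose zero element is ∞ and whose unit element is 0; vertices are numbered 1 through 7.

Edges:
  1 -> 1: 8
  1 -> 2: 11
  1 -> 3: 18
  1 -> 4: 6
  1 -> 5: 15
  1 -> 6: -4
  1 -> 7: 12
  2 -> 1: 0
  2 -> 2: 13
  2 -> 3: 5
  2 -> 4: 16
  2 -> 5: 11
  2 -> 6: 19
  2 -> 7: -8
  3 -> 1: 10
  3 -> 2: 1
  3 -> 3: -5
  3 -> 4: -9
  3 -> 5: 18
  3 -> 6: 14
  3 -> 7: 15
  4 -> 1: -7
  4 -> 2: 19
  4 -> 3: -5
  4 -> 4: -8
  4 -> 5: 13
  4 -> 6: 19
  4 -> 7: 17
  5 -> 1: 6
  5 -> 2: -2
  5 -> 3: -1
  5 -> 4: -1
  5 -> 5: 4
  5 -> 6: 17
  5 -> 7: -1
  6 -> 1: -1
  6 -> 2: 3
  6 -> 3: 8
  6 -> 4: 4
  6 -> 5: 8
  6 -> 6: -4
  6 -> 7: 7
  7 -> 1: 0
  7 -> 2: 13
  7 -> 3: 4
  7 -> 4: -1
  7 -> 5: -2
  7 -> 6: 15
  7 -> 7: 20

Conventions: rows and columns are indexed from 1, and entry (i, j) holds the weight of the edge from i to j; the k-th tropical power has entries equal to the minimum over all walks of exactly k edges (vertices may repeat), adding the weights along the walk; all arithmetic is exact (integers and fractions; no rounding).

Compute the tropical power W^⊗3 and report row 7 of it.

W^⊗2:
  [-5, -1, 1, -2, 4, -8, 3]
  [-8, 5, -4, -9, -10, -4, 5]
  [-16, -4, -14, -17, 4, 6, -7]
  [-15, -4, -13, -16, 5, -11, 5]
  [-8, 0, -6, -10, -3, 2, -10]
  [-5, -1, -1, -4, 4, -8, -5]
  [-8, -4, -6, -9, 2, -4, -3]
W^⊗3:
  [-9, -5, -7, -10, 0, -12, -9]
  [-16, -12, -14, -17, -6, -12, -11]
  [-24, -13, -22, -25, -9, -20, -12]
  [-23, -12, -21, -24, -3, -19, -12]
  [-17, -5, -15, -18, -12, -12, -8]
  [-11, -5, -9, -12, -7, -12, -9]
  [-16, -5, -14, -17, -5, -12, -12]
Answer: row 7 of W^⊗3 = [-16, -5, -14, -17, -5, -12, -12]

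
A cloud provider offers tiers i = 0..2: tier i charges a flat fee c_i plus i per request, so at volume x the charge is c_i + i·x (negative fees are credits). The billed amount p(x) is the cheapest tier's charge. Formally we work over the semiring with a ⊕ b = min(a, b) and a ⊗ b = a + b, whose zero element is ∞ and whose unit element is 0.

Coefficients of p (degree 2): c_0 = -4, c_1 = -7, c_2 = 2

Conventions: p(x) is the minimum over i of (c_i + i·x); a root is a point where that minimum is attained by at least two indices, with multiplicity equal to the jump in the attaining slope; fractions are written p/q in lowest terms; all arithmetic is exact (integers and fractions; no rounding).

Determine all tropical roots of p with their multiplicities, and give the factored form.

hull edge (i=0, c=-4) to (i=1, c=-7): slope -3, span 1
hull edge (i=1, c=-7) to (i=2, c=2): slope 9, span 1
Factored form: p(x) = 2 ⊗ (x ⊕ (-9)) ⊗ (x ⊕ 3)
Answer: roots = -9 (mult 1), 3 (mult 1)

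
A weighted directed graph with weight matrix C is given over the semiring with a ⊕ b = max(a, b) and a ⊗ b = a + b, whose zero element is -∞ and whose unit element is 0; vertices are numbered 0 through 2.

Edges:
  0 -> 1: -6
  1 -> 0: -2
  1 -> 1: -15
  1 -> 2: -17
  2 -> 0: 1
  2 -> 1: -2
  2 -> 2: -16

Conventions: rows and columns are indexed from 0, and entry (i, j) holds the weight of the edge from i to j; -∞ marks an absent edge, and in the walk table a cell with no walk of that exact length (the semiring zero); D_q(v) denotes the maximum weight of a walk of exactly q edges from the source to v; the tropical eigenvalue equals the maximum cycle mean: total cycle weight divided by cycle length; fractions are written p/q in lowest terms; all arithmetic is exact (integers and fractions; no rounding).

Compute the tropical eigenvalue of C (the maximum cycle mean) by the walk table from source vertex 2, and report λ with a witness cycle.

q=0: [-∞, -∞, 0]
q=1: [1, -2, -16]
q=2: [-4, -5, -19]
q=3: [-7, -10, -22]
Optimal cycle mean attained by: cycle 0->1->0, total (-6) + (-2), length 2.
Answer: λ = -4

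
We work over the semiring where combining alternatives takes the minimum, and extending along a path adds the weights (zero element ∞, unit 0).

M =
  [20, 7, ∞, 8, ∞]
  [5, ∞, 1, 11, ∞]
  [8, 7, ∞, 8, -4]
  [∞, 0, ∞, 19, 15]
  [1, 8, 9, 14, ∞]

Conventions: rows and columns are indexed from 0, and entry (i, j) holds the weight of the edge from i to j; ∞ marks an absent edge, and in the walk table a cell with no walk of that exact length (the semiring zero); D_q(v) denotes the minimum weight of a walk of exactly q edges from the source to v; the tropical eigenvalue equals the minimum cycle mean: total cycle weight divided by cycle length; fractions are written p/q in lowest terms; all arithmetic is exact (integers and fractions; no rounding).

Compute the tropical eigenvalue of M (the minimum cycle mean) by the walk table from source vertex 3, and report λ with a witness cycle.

q=0: [∞, ∞, ∞, 0, ∞]
q=1: [∞, 0, ∞, 19, 15]
q=2: [5, 19, 1, 11, 34]
q=3: [9, 8, 20, 9, -3]
q=4: [-2, 5, 6, 11, 16]
q=5: [10, 5, 6, 6, 2]
Optimal cycle mean attained by: cycle 0->3->1->2->4->0, total 8 + 0 + 1 + (-4) + 1, length 5.
Answer: λ = 6/5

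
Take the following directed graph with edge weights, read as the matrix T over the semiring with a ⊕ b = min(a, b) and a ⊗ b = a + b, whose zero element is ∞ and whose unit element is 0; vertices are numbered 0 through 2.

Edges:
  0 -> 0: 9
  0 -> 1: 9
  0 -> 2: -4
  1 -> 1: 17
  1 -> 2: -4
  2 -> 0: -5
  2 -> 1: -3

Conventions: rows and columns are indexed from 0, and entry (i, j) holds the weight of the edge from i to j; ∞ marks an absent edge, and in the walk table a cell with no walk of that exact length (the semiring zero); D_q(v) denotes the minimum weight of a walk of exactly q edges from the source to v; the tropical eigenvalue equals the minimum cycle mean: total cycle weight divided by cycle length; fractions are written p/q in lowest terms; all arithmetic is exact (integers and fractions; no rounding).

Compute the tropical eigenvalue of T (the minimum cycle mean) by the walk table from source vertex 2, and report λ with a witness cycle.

q=0: [∞, ∞, 0]
q=1: [-5, -3, ∞]
q=2: [4, 4, -9]
q=3: [-14, -12, 0]
Optimal cycle mean attained by: cycle 0->2->0, total (-4) + (-5), length 2.
Answer: λ = -9/2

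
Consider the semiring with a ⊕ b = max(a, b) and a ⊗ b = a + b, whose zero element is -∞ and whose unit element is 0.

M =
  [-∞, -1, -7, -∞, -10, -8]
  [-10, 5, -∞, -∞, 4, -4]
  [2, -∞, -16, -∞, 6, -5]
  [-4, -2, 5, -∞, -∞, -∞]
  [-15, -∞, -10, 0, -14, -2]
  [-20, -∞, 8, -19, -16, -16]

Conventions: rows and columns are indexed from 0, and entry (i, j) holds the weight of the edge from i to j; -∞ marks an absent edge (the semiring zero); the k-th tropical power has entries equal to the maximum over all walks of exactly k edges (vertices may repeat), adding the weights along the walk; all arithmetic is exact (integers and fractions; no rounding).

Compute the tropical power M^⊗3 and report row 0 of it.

M^⊗2:
  [-5, 4, 0, -10, 3, -5]
  [-5, 10, 4, 4, 9, 2]
  [-9, 1, 3, 6, -8, 4]
  [7, 3, -11, -∞, 11, 0]
  [-4, -2, 6, -14, -4, -15]
  [10, -21, -8, -16, 14, 3]
M^⊗3:
  [2, 9, 3, 3, 8, 1]
  [6, 15, 10, 9, 14, 7]
  [5, 6, 12, -8, 9, -2]
  [-4, 8, 8, 11, 7, 9]
  [8, 3, -7, -4, 12, 1]
  [-1, 9, 11, 14, 0, 12]
Answer: row 0 of M^⊗3 = [2, 9, 3, 3, 8, 1]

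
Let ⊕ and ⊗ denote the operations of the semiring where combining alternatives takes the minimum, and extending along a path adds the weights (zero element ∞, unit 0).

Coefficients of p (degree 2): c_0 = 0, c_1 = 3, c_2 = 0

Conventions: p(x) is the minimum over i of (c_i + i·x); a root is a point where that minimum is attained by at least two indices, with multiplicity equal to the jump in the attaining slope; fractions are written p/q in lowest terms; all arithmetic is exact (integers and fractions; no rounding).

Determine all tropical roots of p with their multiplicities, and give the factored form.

hull edge (i=0, c=0) to (i=2, c=0): slope 0, span 2
Factored form: p(x) = 0 ⊗ (x ⊕ 0) ⊗ (x ⊕ 0)
Answer: roots = 0 (mult 2)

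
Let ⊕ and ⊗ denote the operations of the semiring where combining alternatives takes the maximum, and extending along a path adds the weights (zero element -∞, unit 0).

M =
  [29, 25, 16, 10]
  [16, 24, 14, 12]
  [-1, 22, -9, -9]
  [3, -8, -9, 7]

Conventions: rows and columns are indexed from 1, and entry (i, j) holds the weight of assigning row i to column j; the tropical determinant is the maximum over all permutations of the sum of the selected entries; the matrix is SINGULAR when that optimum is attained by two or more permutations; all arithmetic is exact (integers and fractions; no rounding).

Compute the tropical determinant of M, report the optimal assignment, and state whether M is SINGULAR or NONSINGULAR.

σ = (1, 2, 3, 4): 29 + 24 + (-9) + 7 = 51
σ = (1, 2, 4, 3): 29 + 24 + (-9) + (-9) = 35
σ = (1, 3, 2, 4): 29 + 14 + 22 + 7 = 72
σ = (1, 3, 4, 2): 29 + 14 + (-9) + (-8) = 26
σ = (1, 4, 2, 3): 29 + 12 + 22 + (-9) = 54
σ = (1, 4, 3, 2): 29 + 12 + (-9) + (-8) = 24
σ = (2, 1, 3, 4): 25 + 16 + (-9) + 7 = 39
σ = (2, 1, 4, 3): 25 + 16 + (-9) + (-9) = 23
σ = (2, 3, 1, 4): 25 + 14 + (-1) + 7 = 45
σ = (2, 3, 4, 1): 25 + 14 + (-9) + 3 = 33
σ = (2, 4, 1, 3): 25 + 12 + (-1) + (-9) = 27
σ = (2, 4, 3, 1): 25 + 12 + (-9) + 3 = 31
σ = (3, 1, 2, 4): 16 + 16 + 22 + 7 = 61
σ = (3, 1, 4, 2): 16 + 16 + (-9) + (-8) = 15
σ = (3, 2, 1, 4): 16 + 24 + (-1) + 7 = 46
σ = (3, 2, 4, 1): 16 + 24 + (-9) + 3 = 34
σ = (3, 4, 1, 2): 16 + 12 + (-1) + (-8) = 19
σ = (3, 4, 2, 1): 16 + 12 + 22 + 3 = 53
σ = (4, 1, 2, 3): 10 + 16 + 22 + (-9) = 39
σ = (4, 1, 3, 2): 10 + 16 + (-9) + (-8) = 9
σ = (4, 2, 1, 3): 10 + 24 + (-1) + (-9) = 24
σ = (4, 2, 3, 1): 10 + 24 + (-9) + 3 = 28
σ = (4, 3, 1, 2): 10 + 14 + (-1) + (-8) = 15
σ = (4, 3, 2, 1): 10 + 14 + 22 + 3 = 49
Optimal value attained by: σ = (1, 3, 2, 4).
Answer: det⊕(M) = 72; verdict: NONSINGULAR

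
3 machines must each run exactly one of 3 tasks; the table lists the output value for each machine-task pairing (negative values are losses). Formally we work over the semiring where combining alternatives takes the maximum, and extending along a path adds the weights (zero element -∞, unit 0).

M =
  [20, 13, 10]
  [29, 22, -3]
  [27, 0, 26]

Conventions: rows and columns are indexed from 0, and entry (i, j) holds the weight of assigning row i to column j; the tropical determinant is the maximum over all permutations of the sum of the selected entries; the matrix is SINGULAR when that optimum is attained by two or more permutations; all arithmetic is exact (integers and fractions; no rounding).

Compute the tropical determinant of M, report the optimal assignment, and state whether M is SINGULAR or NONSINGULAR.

σ = (0, 1, 2): 20 + 22 + 26 = 68
σ = (0, 2, 1): 20 + (-3) + 0 = 17
σ = (1, 0, 2): 13 + 29 + 26 = 68
σ = (1, 2, 0): 13 + (-3) + 27 = 37
σ = (2, 0, 1): 10 + 29 + 0 = 39
σ = (2, 1, 0): 10 + 22 + 27 = 59
Optimal value attained by: σ = (0, 1, 2).
Answer: det⊕(M) = 68; verdict: SINGULAR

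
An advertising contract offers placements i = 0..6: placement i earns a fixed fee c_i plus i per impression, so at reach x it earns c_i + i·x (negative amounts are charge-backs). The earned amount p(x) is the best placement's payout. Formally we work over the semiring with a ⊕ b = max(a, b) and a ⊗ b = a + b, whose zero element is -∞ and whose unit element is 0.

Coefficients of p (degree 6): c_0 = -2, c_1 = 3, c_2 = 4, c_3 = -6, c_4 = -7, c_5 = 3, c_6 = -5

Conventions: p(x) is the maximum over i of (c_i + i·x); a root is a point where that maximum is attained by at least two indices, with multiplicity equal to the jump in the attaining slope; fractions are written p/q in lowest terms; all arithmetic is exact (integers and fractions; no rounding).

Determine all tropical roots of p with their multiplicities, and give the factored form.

hull edge (i=0, c=-2) to (i=1, c=3): slope 5, span 1
hull edge (i=1, c=3) to (i=2, c=4): slope 1, span 1
hull edge (i=2, c=4) to (i=5, c=3): slope -1/3, span 3
hull edge (i=5, c=3) to (i=6, c=-5): slope -8, span 1
Factored form: p(x) = -5 ⊗ (x ⊕ (-5)) ⊗ (x ⊕ (-1)) ⊗ (x ⊕ 1/3) ⊗ (x ⊕ 1/3) ⊗ (x ⊕ 1/3) ⊗ (x ⊕ 8)
Answer: roots = -5 (mult 1), -1 (mult 1), 1/3 (mult 3), 8 (mult 1)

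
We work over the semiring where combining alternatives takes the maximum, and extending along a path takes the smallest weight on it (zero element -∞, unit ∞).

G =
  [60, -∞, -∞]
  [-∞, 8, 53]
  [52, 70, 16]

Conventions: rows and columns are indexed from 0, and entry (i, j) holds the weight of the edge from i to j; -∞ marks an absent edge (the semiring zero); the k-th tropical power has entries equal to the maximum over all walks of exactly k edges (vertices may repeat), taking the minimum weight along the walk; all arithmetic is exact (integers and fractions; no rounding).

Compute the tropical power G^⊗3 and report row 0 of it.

G^⊗2:
  [60, -∞, -∞]
  [52, 53, 16]
  [52, 16, 53]
G^⊗3:
  [60, -∞, -∞]
  [52, 16, 53]
  [52, 53, 16]
Answer: row 0 of G^⊗3 = [60, -∞, -∞]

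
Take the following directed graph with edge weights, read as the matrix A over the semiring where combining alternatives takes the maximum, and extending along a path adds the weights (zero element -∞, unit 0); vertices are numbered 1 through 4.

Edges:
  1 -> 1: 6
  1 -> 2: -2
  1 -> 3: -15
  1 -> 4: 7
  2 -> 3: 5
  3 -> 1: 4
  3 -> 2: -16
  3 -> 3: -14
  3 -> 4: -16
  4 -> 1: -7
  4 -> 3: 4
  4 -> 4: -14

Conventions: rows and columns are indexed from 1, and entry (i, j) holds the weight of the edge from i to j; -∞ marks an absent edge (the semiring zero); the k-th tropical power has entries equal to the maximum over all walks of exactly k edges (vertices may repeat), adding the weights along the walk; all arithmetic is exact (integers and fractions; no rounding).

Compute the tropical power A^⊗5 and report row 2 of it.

A^⊗2:
  [12, 4, 11, 13]
  [9, -11, -9, -11]
  [10, 2, -11, 11]
  [8, -9, -10, 0]
A^⊗3:
  [18, 10, 17, 19]
  [15, 7, -6, 16]
  [16, 8, 15, 17]
  [14, 6, 4, 15]
A^⊗4:
  [24, 16, 23, 25]
  [21, 13, 20, 22]
  [22, 14, 21, 23]
  [20, 12, 19, 21]
A^⊗5:
  [30, 22, 29, 31]
  [27, 19, 26, 28]
  [28, 20, 27, 29]
  [26, 18, 25, 27]
Answer: row 2 of A^⊗5 = [27, 19, 26, 28]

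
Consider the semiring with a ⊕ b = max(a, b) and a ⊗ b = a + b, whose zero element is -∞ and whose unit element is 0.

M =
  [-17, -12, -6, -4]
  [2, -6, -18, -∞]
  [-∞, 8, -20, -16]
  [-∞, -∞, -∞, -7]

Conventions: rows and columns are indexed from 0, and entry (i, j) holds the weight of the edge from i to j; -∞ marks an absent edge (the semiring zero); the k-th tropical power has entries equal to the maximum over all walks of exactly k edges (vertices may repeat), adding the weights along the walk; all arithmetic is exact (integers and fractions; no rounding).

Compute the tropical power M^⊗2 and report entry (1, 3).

M^⊗2:
  [-10, 2, -23, -11]
  [-4, -10, -4, -2]
  [10, 2, -10, -23]
  [-∞, -∞, -∞, -14]
Key observation: the optimum is the walk 1->0->3, with weight 2 + (-4) = -2.
Optimal value attained by: walk 1->0->3.
Answer: (M^⊗2)[1][3] = -2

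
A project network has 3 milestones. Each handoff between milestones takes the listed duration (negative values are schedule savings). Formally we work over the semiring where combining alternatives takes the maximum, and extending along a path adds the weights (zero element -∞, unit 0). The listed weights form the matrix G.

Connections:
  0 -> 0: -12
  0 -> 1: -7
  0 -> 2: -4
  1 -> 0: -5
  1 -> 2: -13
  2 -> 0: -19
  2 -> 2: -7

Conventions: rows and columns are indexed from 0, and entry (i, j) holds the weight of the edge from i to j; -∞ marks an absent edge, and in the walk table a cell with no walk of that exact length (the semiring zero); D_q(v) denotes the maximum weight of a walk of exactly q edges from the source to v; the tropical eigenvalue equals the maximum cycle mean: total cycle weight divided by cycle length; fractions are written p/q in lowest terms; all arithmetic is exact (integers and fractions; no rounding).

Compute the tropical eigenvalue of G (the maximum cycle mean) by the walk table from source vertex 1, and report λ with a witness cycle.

q=0: [-∞, 0, -∞]
q=1: [-5, -∞, -13]
q=2: [-17, -12, -9]
q=3: [-17, -24, -16]
Optimal cycle mean attained by: cycle 0->1->0, total (-7) + (-5), length 2.
Answer: λ = -6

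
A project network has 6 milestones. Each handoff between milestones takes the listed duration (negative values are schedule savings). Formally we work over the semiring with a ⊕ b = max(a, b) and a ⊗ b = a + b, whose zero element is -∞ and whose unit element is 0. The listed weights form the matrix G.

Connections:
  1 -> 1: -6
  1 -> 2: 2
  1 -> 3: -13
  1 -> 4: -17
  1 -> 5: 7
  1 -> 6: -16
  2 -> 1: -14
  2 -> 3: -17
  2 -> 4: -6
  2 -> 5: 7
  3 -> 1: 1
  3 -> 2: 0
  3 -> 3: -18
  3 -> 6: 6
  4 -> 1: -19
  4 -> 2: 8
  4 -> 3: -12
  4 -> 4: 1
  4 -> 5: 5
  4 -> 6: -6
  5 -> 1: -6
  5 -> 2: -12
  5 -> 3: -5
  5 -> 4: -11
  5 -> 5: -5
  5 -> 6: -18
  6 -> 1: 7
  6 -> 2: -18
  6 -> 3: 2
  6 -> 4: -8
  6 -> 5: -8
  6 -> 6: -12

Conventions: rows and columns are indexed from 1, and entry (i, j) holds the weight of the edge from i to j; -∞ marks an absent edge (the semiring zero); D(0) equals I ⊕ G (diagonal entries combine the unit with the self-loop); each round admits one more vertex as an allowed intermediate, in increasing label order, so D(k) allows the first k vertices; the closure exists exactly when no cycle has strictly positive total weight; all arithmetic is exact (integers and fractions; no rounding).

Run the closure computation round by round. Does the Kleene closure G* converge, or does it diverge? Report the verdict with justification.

Detection: at round 0, diagonal entry (4, 4) turns strictly positive.
Key observation: the cycle 4->4 has total weight 1, which is strictly positive.
Answer: DIVERGES — positive cycle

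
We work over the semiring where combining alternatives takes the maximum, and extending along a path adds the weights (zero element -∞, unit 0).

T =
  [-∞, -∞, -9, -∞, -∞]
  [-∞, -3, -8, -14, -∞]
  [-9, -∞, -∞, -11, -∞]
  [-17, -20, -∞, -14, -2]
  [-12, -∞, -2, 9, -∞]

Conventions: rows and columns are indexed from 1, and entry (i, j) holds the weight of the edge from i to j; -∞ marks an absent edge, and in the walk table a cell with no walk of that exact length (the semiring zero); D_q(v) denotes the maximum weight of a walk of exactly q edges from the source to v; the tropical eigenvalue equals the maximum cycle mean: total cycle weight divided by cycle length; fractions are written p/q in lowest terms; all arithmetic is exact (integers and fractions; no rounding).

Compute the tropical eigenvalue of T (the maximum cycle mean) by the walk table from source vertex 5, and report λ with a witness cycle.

q=0: [-∞, -∞, -∞, -∞, 0]
q=1: [-12, -∞, -2, 9, -∞]
q=2: [-8, -11, -21, -5, 7]
q=3: [-5, -14, 5, 16, -7]
q=4: [-1, -4, -9, 2, 14]
q=5: [2, -7, 12, 23, 0]
Optimal cycle mean attained by: cycle 4->5->4, total (-2) + 9, length 2.
Answer: λ = 7/2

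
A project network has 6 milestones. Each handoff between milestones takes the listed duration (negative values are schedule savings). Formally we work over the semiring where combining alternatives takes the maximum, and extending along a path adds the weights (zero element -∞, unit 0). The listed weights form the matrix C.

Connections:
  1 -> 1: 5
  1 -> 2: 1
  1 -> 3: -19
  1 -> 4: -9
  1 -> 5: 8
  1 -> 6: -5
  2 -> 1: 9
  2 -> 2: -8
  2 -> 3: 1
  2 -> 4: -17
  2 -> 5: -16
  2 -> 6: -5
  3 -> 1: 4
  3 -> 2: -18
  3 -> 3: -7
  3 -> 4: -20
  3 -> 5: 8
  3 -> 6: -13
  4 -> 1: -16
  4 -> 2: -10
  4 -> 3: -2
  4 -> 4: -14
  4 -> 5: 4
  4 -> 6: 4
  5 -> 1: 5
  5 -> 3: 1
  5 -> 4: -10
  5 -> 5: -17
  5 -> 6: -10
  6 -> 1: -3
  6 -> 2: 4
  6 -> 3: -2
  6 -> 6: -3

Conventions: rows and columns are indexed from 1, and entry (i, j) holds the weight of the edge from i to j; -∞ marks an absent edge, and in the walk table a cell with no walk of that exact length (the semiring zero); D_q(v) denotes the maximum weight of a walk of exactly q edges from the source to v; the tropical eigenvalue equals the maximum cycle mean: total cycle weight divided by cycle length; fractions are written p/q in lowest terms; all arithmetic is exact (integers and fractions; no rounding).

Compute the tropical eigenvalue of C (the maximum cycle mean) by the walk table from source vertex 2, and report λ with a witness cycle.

q=0: [-∞, 0, -∞, -∞, -∞, -∞]
q=1: [9, -8, 1, -17, -16, -5]
q=2: [14, 10, -6, 0, 17, 4]
q=3: [22, 15, 18, 7, 22, 9]
q=4: [27, 23, 23, 13, 30, 17]
q=5: [35, 28, 31, 20, 35, 22]
q=6: [40, 36, 36, 26, 43, 30]
Optimal cycle mean attained by: cycle 1->5->1, total 8 + 5, length 2.
Answer: λ = 13/2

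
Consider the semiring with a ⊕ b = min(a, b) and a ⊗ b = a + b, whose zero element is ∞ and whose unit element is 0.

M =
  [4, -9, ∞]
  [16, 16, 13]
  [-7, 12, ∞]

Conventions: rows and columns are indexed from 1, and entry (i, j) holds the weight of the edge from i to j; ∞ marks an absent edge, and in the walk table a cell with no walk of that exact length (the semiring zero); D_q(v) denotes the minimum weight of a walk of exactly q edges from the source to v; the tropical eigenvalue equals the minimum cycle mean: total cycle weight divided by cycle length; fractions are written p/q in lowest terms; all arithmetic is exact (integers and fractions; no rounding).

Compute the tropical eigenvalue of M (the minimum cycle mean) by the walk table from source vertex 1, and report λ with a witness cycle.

q=0: [0, ∞, ∞]
q=1: [4, -9, ∞]
q=2: [7, -5, 4]
q=3: [-3, -2, 8]
Optimal cycle mean attained by: cycle 1->2->3->1, total (-9) + 13 + (-7), length 3.
Answer: λ = -1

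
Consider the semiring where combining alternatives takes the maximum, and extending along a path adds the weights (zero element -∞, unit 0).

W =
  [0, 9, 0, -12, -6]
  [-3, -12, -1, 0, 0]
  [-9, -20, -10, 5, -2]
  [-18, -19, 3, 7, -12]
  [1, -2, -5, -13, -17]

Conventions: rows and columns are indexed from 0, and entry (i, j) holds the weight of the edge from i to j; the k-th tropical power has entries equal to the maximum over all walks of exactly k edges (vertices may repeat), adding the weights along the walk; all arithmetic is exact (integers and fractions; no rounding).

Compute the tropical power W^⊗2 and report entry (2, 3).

W^⊗2:
  [6, 9, 8, 9, 9]
  [1, 6, 3, 7, -3]
  [-1, 0, 8, 12, -7]
  [-6, -9, 10, 14, 1]
  [1, 10, 1, 0, -2]
Key observation: the optimum is the walk 2->3->3, with weight 5 + 7 = 12.
Optimal value attained by: walk 2->3->3.
Answer: (W^⊗2)[2][3] = 12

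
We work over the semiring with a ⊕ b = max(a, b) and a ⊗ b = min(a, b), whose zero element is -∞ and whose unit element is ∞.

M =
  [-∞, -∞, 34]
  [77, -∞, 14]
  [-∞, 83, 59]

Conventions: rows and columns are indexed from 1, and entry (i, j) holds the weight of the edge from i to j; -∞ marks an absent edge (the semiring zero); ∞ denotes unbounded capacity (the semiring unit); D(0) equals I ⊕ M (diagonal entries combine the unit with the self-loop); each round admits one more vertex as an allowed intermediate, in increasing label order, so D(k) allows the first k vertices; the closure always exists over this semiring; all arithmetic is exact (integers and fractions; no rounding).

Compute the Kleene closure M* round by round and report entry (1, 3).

D(0):
  [∞, -∞, 34]
  [77, ∞, 14]
  [-∞, 83, ∞]
D(1):
  [∞, -∞, 34]
  [77, ∞, 34]
  [-∞, 83, ∞]
D(2):
  [∞, -∞, 34]
  [77, ∞, 34]
  [77, 83, ∞]
D(3):
  [∞, 34, 34]
  [77, ∞, 34]
  [77, 83, ∞]
Answer: M*[1][3] = 34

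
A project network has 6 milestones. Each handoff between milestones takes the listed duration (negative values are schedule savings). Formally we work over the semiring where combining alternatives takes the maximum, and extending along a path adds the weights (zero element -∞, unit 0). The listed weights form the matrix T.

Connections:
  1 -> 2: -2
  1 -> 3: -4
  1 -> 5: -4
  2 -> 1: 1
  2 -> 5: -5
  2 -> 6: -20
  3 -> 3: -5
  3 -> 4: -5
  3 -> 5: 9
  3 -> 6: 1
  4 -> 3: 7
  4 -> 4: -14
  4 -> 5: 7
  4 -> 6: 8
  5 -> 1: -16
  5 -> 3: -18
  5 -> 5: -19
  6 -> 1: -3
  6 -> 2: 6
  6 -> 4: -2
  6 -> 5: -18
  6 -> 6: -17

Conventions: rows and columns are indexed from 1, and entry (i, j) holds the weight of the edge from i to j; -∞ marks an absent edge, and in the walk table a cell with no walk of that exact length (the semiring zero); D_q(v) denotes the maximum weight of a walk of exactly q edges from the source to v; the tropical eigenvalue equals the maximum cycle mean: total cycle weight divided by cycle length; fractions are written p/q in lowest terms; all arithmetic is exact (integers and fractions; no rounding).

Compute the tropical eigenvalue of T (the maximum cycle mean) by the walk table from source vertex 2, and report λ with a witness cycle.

q=0: [-∞, 0, -∞, -∞, -∞, -∞]
q=1: [1, -∞, -∞, -∞, -5, -20]
q=2: [-21, -1, -3, -22, -3, -37]
q=3: [0, -23, -8, -8, 6, -2]
q=4: [-5, 4, -1, -4, 1, 0]
q=5: [5, 6, 3, -2, 8, 4]
q=6: [7, 10, 5, 2, 12, 6]
Optimal cycle mean attained by: cycle 4->6->4, total 8 + (-2), length 2.
Answer: λ = 3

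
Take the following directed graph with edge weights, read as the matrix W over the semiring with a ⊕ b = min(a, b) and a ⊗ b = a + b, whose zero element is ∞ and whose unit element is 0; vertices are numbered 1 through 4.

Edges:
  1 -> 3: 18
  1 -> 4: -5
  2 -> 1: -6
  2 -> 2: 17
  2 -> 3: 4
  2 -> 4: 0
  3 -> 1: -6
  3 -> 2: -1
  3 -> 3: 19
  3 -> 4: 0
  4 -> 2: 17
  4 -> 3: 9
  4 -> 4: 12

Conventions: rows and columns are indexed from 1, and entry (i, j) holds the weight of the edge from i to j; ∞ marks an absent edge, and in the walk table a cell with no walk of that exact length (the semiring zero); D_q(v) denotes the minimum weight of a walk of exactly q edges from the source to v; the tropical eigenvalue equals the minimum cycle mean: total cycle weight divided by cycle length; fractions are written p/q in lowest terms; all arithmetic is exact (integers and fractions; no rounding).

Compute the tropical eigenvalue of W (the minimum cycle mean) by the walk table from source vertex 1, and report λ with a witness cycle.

q=0: [0, ∞, ∞, ∞]
q=1: [∞, ∞, 18, -5]
q=2: [12, 12, 4, 7]
q=3: [-2, 3, 16, 4]
q=4: [-3, 15, 7, -7]
Optimal cycle mean attained by: cycle 1->4->3->2->1, total (-5) + 9 + (-1) + (-6), length 4.
Answer: λ = -3/4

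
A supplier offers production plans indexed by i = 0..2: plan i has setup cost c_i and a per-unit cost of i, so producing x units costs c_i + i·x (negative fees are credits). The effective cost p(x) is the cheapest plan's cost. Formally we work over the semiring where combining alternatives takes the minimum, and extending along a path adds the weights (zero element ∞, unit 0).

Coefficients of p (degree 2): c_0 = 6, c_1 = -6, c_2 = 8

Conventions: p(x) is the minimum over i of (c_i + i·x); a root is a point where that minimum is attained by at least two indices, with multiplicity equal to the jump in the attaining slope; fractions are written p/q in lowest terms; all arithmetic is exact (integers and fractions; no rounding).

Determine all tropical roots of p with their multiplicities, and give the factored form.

hull edge (i=0, c=6) to (i=1, c=-6): slope -12, span 1
hull edge (i=1, c=-6) to (i=2, c=8): slope 14, span 1
Factored form: p(x) = 8 ⊗ (x ⊕ (-14)) ⊗ (x ⊕ 12)
Answer: roots = -14 (mult 1), 12 (mult 1)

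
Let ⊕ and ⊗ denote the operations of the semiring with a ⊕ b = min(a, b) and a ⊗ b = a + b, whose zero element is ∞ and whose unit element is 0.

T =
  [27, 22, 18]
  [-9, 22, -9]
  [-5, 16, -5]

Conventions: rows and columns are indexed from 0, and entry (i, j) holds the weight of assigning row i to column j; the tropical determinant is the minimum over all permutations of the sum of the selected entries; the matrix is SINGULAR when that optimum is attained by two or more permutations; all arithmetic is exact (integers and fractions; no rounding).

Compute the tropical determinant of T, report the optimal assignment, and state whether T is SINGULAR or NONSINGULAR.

σ = (0, 1, 2): 27 + 22 + (-5) = 44
σ = (0, 2, 1): 27 + (-9) + 16 = 34
σ = (1, 0, 2): 22 + (-9) + (-5) = 8
σ = (1, 2, 0): 22 + (-9) + (-5) = 8
σ = (2, 0, 1): 18 + (-9) + 16 = 25
σ = (2, 1, 0): 18 + 22 + (-5) = 35
Optimal value attained by: σ = (1, 0, 2).
Answer: det⊕(T) = 8; verdict: SINGULAR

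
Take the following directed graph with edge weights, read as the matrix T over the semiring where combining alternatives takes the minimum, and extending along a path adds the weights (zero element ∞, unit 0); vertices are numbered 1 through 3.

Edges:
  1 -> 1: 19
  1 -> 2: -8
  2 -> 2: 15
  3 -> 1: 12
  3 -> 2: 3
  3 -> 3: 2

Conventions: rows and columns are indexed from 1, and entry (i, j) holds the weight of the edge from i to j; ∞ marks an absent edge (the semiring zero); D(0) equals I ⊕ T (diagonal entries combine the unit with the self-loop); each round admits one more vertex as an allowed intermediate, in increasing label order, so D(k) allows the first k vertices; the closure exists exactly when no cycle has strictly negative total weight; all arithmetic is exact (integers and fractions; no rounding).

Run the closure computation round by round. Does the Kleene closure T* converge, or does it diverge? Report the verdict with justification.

D(0):
  [0, -8, ∞]
  [∞, 0, ∞]
  [12, 3, 0]
D(1):
  [0, -8, ∞]
  [∞, 0, ∞]
  [12, 3, 0]
D(2):
  [0, -8, ∞]
  [∞, 0, ∞]
  [12, 3, 0]
D(3):
  [0, -8, ∞]
  [∞, 0, ∞]
  [12, 3, 0]
Key observation: every diagonal entry stays at the unit through all rounds, so no improving cycle exists.
Answer: CONVERGES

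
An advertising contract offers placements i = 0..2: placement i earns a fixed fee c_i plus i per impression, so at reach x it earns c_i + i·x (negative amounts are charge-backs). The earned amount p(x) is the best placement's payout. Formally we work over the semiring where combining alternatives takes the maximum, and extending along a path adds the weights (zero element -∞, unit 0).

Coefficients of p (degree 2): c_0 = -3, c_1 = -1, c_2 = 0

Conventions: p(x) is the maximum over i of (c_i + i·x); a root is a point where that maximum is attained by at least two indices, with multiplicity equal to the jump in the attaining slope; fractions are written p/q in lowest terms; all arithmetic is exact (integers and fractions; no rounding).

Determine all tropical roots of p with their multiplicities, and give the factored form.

hull edge (i=0, c=-3) to (i=1, c=-1): slope 2, span 1
hull edge (i=1, c=-1) to (i=2, c=0): slope 1, span 1
Factored form: p(x) = 0 ⊗ (x ⊕ (-2)) ⊗ (x ⊕ (-1))
Answer: roots = -2 (mult 1), -1 (mult 1)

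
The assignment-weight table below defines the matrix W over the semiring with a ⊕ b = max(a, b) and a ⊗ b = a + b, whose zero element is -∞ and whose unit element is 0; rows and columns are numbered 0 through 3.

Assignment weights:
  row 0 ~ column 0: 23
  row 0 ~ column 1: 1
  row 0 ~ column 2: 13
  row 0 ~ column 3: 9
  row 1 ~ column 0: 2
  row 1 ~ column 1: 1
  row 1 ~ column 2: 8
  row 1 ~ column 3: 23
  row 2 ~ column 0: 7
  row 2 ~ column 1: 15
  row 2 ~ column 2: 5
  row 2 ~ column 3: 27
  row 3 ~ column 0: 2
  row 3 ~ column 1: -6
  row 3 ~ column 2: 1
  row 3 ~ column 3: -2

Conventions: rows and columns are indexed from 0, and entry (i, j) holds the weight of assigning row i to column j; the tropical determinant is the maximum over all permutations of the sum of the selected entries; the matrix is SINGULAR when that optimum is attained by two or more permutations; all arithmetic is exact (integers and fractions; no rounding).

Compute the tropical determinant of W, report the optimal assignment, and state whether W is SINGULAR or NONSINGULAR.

σ = (0, 1, 2, 3): 23 + 1 + 5 + (-2) = 27
σ = (0, 1, 3, 2): 23 + 1 + 27 + 1 = 52
σ = (0, 2, 1, 3): 23 + 8 + 15 + (-2) = 44
σ = (0, 2, 3, 1): 23 + 8 + 27 + (-6) = 52
σ = (0, 3, 1, 2): 23 + 23 + 15 + 1 = 62
σ = (0, 3, 2, 1): 23 + 23 + 5 + (-6) = 45
σ = (1, 0, 2, 3): 1 + 2 + 5 + (-2) = 6
σ = (1, 0, 3, 2): 1 + 2 + 27 + 1 = 31
σ = (1, 2, 0, 3): 1 + 8 + 7 + (-2) = 14
σ = (1, 2, 3, 0): 1 + 8 + 27 + 2 = 38
σ = (1, 3, 0, 2): 1 + 23 + 7 + 1 = 32
σ = (1, 3, 2, 0): 1 + 23 + 5 + 2 = 31
σ = (2, 0, 1, 3): 13 + 2 + 15 + (-2) = 28
σ = (2, 0, 3, 1): 13 + 2 + 27 + (-6) = 36
σ = (2, 1, 0, 3): 13 + 1 + 7 + (-2) = 19
σ = (2, 1, 3, 0): 13 + 1 + 27 + 2 = 43
σ = (2, 3, 0, 1): 13 + 23 + 7 + (-6) = 37
σ = (2, 3, 1, 0): 13 + 23 + 15 + 2 = 53
σ = (3, 0, 1, 2): 9 + 2 + 15 + 1 = 27
σ = (3, 0, 2, 1): 9 + 2 + 5 + (-6) = 10
σ = (3, 1, 0, 2): 9 + 1 + 7 + 1 = 18
σ = (3, 1, 2, 0): 9 + 1 + 5 + 2 = 17
σ = (3, 2, 0, 1): 9 + 8 + 7 + (-6) = 18
σ = (3, 2, 1, 0): 9 + 8 + 15 + 2 = 34
Optimal value attained by: σ = (0, 3, 1, 2).
Answer: det⊕(W) = 62; verdict: NONSINGULAR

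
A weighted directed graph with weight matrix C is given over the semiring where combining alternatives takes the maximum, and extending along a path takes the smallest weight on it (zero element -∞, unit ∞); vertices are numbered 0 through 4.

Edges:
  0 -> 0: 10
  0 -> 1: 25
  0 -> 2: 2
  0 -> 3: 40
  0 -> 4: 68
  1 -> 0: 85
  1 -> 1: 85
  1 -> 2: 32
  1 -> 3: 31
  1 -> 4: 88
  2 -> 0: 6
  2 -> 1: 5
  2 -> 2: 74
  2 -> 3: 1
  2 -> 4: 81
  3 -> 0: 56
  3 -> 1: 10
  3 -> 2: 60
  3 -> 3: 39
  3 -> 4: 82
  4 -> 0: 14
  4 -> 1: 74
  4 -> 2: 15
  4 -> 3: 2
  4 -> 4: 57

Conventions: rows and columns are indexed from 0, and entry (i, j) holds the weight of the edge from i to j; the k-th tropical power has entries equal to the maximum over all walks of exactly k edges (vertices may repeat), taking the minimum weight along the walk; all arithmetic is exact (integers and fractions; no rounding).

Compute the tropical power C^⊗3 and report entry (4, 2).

C^⊗2:
  [40, 68, 40, 39, 57]
  [85, 85, 32, 40, 85]
  [14, 74, 74, 6, 74]
  [39, 74, 60, 40, 60]
  [74, 74, 32, 31, 74]
C^⊗3:
  [68, 68, 40, 40, 68]
  [85, 85, 40, 40, 85]
  [74, 74, 74, 31, 74]
  [74, 74, 60, 39, 74]
  [74, 74, 32, 40, 74]
Key observation: the optimum is the walk 4->1->1->2, with weight 74 min 85 min 32 = 32.
Optimal value attained by: walk 4->1->1->2.
Answer: (C^⊗3)[4][2] = 32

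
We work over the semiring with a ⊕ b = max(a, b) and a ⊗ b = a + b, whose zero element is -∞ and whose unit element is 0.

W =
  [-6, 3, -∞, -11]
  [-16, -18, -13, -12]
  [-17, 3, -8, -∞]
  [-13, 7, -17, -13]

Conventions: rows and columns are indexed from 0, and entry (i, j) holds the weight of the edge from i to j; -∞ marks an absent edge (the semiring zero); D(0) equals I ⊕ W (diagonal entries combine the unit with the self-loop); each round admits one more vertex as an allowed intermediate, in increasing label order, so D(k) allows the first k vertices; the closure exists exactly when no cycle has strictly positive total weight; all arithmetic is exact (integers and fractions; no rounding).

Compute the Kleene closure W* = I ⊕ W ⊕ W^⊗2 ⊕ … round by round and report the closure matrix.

D(0):
  [0, 3, -∞, -11]
  [-16, 0, -13, -12]
  [-17, 3, 0, -∞]
  [-13, 7, -17, 0]
D(1):
  [0, 3, -∞, -11]
  [-16, 0, -13, -12]
  [-17, 3, 0, -28]
  [-13, 7, -17, 0]
D(2):
  [0, 3, -10, -9]
  [-16, 0, -13, -12]
  [-13, 3, 0, -9]
  [-9, 7, -6, 0]
D(3):
  [0, 3, -10, -9]
  [-16, 0, -13, -12]
  [-13, 3, 0, -9]
  [-9, 7, -6, 0]
D(4):
  [0, 3, -10, -9]
  [-16, 0, -13, -12]
  [-13, 3, 0, -9]
  [-9, 7, -6, 0]
Answer: W* = [[0, 3, -10, -9], [-16, 0, -13, -12], [-13, 3, 0, -9], [-9, 7, -6, 0]]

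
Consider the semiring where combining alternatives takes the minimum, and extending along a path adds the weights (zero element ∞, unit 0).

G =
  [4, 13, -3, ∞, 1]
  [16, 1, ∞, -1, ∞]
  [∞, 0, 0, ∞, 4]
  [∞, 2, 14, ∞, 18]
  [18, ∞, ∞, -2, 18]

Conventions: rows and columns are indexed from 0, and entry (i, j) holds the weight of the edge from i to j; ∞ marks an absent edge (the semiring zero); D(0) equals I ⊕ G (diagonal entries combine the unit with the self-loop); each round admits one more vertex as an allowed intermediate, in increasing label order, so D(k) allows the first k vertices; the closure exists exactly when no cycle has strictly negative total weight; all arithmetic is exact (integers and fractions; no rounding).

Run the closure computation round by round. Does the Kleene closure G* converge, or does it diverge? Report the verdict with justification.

D(0):
  [0, 13, -3, ∞, 1]
  [16, 0, ∞, -1, ∞]
  [∞, 0, 0, ∞, 4]
  [∞, 2, 14, 0, 18]
  [18, ∞, ∞, -2, 0]
D(1):
  [0, 13, -3, ∞, 1]
  [16, 0, 13, -1, 17]
  [∞, 0, 0, ∞, 4]
  [∞, 2, 14, 0, 18]
  [18, 31, 15, -2, 0]
D(2):
  [0, 13, -3, 12, 1]
  [16, 0, 13, -1, 17]
  [16, 0, 0, -1, 4]
  [18, 2, 14, 0, 18]
  [18, 31, 15, -2, 0]
D(3):
  [0, -3, -3, -4, 1]
  [16, 0, 13, -1, 17]
  [16, 0, 0, -1, 4]
  [18, 2, 14, 0, 18]
  [18, 15, 15, -2, 0]
D(4):
  [0, -3, -3, -4, 1]
  [16, 0, 13, -1, 17]
  [16, 0, 0, -1, 4]
  [18, 2, 14, 0, 18]
  [16, 0, 12, -2, 0]
D(5):
  [0, -3, -3, -4, 1]
  [16, 0, 13, -1, 17]
  [16, 0, 0, -1, 4]
  [18, 2, 14, 0, 18]
  [16, 0, 12, -2, 0]
Key observation: every diagonal entry stays at the unit through all rounds, so no improving cycle exists.
Answer: CONVERGES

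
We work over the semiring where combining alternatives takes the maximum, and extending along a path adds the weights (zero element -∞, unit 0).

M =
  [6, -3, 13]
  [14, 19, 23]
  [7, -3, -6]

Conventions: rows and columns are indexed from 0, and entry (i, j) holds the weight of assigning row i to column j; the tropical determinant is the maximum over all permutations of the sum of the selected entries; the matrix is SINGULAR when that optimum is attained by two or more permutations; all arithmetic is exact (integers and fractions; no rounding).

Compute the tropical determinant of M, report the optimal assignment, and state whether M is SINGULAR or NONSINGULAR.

σ = (0, 1, 2): 6 + 19 + (-6) = 19
σ = (0, 2, 1): 6 + 23 + (-3) = 26
σ = (1, 0, 2): (-3) + 14 + (-6) = 5
σ = (1, 2, 0): (-3) + 23 + 7 = 27
σ = (2, 0, 1): 13 + 14 + (-3) = 24
σ = (2, 1, 0): 13 + 19 + 7 = 39
Optimal value attained by: σ = (2, 1, 0).
Answer: det⊕(M) = 39; verdict: NONSINGULAR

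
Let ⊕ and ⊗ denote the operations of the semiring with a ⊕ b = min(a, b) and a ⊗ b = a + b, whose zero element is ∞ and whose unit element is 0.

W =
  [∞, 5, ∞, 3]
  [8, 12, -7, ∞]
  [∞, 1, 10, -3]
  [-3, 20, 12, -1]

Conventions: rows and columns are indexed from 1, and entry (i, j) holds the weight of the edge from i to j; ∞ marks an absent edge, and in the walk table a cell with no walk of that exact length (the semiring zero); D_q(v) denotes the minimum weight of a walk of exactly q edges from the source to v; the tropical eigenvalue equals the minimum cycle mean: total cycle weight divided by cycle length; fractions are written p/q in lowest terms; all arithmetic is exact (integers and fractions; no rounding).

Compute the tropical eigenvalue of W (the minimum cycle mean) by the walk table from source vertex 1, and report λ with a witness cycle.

q=0: [0, ∞, ∞, ∞]
q=1: [∞, 5, ∞, 3]
q=2: [0, 17, -2, 2]
q=3: [-1, -1, 8, -5]
q=4: [-8, 4, -8, -6]
Optimal cycle mean attained by: cycle 2->3->2, total (-7) + 1, length 2.
Answer: λ = -3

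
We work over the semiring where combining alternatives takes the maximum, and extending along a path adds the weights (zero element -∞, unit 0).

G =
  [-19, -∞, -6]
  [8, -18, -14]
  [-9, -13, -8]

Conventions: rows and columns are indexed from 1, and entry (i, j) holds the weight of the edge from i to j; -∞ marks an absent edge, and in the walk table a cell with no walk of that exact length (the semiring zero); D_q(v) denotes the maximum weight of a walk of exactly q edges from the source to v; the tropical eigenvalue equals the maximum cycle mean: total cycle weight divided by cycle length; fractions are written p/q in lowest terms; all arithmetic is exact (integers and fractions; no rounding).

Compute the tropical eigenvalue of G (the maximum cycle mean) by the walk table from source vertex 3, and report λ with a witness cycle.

q=0: [-∞, -∞, 0]
q=1: [-9, -13, -8]
q=2: [-5, -21, -15]
q=3: [-13, -28, -11]
Optimal cycle mean attained by: cycle 1->3->2->1, total (-6) + (-13) + 8, length 3.
Answer: λ = -11/3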